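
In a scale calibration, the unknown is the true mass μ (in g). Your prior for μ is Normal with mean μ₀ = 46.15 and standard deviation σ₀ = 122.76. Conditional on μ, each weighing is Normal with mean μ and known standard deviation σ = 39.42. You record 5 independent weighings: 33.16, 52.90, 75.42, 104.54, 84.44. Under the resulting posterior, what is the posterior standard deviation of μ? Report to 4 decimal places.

17.4501

For Normal data with known variance σ², a Normal(μ₀, σ₀²) prior on μ is conjugate. Posterior precision = 1/σ₀² + n/σ²; posterior mean is the precision-weighted average of μ₀ and x̄.
σ₀² = 122.76² = 15070.0176, σ² = 39.42² = 1553.9364; σ² + n·σ₀² = 1553.9364 + 5·15070.0176 = 76904.0244.
Posterior precision = 1/σ₀² + n/σ² = 1/15070.0176 + 5/1553.9364 = (σ² + n·σ₀²)/(σ₀²σ²) = 76904.0244/(15070.0176·1553.9364); posterior variance σₙ² = σ₀²σ²/(σ² + n·σ₀²) = 15070.0176·1553.9364/76904.0244 = 304.507457.
Posterior SD = √σₙ² = √(15070.0176·1553.9364/76904.0244) = 17.4501.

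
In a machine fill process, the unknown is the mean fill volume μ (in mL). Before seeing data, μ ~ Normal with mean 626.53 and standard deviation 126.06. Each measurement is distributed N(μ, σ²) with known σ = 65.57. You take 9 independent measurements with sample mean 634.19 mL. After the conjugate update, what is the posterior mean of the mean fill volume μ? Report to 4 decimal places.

For Normal data with known variance σ², a Normal(μ₀, σ₀²) prior on μ is conjugate. Posterior precision = 1/σ₀² + n/σ²; posterior mean is the precision-weighted average of μ₀ and x̄.
n·x̄ = 9·634.19 = 5707.71.
σ₀² = 126.06² = 15891.1236, σ² = 65.57² = 4299.4249; σ² + n·σ₀² = 4299.4249 + 9·15891.1236 = 147319.5373.
Posterior mean = (μ₀/σ₀² + n·x̄/σ²)/(1/σ₀² + n/σ²) = (σ²·μ₀ + σ₀²·n·x̄)/(σ² + n·σ₀²) = (4299.4249·626.53 + 15891.1236·5707.71)/147319.5373 = 93395643.765553/147319.5373 = 633.9664.

633.9664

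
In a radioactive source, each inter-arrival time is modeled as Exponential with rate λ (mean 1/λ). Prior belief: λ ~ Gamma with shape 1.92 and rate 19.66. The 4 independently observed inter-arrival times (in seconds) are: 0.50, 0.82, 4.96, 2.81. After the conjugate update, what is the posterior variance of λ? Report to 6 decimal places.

With a Gamma(shape α, rate β) prior on the exponential rate λ, the posterior after n observations with total T = Σxᵢ is Gamma(α+n, β+T).
Sum of observations T = 9.09 seconds; n = 4.
Posterior: Gamma(1.92+4, 19.66+9.09) = Gamma(5.92, 28.75).
Var = α/β² = 0.007162.

0.007162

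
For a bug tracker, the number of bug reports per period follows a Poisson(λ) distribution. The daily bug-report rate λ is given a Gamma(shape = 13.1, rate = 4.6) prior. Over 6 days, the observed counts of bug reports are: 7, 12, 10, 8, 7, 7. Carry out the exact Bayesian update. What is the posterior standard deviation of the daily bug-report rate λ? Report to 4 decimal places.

With a Gamma(shape α, rate β) prior, the Poisson likelihood is conjugate: the posterior is Gamma(α + ΣXᵢ, β + n).
Sum of counts S = 51 over n = 6 days.
Posterior: Gamma(α+S, β+n) = Gamma(13.1+51, 4.6+6) = Gamma(64.1, 10.6).
SD = √α/β = √64.1/10.6 = 0.7553.

0.7553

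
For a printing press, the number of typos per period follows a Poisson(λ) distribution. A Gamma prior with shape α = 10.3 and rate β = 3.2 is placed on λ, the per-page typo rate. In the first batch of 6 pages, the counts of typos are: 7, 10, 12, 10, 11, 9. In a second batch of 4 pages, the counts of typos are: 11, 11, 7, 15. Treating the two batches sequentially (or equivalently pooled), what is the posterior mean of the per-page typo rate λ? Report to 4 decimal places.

8.5833

With a Gamma(shape α, rate β) prior, the Poisson likelihood is conjugate: the posterior is Gamma(α + ΣXᵢ, β + n).
Batch 1: sum of counts S = 59 over n = 6 pages.
After batch 1: Gamma(α+S, β+n) = Gamma(10.3+59, 3.2+6) = Gamma(69.3, 9.2).
Batch 2: sum of counts S = 44 over n = 4 pages.
After batch 2: Gamma(α+S, β+n) = Gamma(69.3+44, 9.2+4) = Gamma(113.3, 13.2).
Posterior mean = α/β = 113.3/13.2 = 8.5833.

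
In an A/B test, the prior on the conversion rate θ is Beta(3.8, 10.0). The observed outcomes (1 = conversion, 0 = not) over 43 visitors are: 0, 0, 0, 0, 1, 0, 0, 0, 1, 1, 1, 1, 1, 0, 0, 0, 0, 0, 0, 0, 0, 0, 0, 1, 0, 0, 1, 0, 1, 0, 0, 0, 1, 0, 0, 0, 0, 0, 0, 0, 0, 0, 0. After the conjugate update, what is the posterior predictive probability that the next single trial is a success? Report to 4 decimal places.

0.2430

The Beta prior is conjugate to a Binomial/Bernoulli likelihood; the update adds successes to α and failures to β.
Posterior: Beta(α+k, β+n−k) = Beta(3.8+10, 10.0+33) = Beta(13.8, 43.0).
For a single future Bernoulli trial, P(success | data) = α/(α+β) = 0.2430.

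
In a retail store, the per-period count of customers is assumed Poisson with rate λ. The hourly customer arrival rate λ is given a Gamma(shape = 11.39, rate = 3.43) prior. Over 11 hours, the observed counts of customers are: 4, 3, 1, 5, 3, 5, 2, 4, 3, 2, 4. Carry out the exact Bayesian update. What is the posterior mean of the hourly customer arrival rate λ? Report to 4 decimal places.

With a Gamma(shape α, rate β) prior, the Poisson likelihood is conjugate: the posterior is Gamma(α + ΣXᵢ, β + n).
Sum of counts S = 36 over n = 11 hours.
Posterior: Gamma(α+S, β+n) = Gamma(11.39+36, 3.43+11) = Gamma(47.39, 14.43).
Posterior mean = α/β = 47.39/14.43 = 3.2841.

3.2841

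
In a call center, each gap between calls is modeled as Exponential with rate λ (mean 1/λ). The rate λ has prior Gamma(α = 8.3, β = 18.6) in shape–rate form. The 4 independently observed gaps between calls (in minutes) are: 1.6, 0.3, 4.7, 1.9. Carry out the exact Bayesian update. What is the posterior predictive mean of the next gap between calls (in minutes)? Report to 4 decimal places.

2.3982

With a Gamma(shape α, rate β) prior on the exponential rate λ, the posterior after n observations with total T = Σxᵢ is Gamma(α+n, β+T).
Sum of observations T = 8.5 minutes; n = 4.
Posterior: Gamma(8.3+4, 18.6+8.5) = Gamma(12.3, 27.1).
The predictive distribution for the next observation is Lomax; its mean is β/(α−1) = 27.1/11.3 = 2.3982.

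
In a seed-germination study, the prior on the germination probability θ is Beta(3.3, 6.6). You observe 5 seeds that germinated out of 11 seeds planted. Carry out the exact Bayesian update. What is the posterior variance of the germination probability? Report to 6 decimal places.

0.010932

The Beta prior is conjugate to a Binomial/Bernoulli likelihood; the update adds successes to α and failures to β.
Posterior: Beta(α+k, β+n−k) = Beta(3.3+5, 6.6+6) = Beta(8.3, 12.6).
Var = αβ/((α+β)²(α+β+1)) = 8.3·12.6/(20.9²·21.9) = 0.010932.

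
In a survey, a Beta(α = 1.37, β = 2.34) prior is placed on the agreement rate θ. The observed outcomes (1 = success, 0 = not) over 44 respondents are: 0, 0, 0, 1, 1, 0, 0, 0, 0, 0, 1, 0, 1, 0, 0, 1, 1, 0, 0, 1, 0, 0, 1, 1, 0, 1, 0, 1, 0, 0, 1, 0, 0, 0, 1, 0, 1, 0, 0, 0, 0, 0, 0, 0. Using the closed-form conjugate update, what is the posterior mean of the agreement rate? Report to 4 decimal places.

0.3222

The Beta prior is conjugate to a Binomial/Bernoulli likelihood; the update adds successes to α and failures to β.
Posterior: Beta(α+k, β+n−k) = Beta(1.37+14, 2.34+30) = Beta(15.37, 32.34).
Posterior mean = α/(α+β) = 15.37/47.71 = 0.3222.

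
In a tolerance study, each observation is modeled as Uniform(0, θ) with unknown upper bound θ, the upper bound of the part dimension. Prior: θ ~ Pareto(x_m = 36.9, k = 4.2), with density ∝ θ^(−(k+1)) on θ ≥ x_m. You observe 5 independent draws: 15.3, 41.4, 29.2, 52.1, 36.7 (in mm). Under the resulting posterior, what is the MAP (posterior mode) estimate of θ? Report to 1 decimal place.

A Pareto(scale x_m, shape k) prior on the upper bound θ of Uniform(0, θ) is conjugate: posterior is Pareto(max(x_m, max xᵢ), k + n).
Sample maximum = 52.1; prior scale x_m = 36.9 → posterior scale = max = 52.1.
Posterior shape = 4.2 + 5 = 9.2.
The Pareto density is decreasing on [x_m, ∞), so the mode is x_m = 52.1.

52.1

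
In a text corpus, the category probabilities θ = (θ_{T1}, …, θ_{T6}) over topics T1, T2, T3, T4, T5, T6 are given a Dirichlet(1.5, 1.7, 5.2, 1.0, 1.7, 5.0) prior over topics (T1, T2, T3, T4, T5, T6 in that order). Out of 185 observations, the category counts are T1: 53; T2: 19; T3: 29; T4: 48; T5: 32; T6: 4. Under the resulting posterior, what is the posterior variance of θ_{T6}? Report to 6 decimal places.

0.000212

The Dirichlet prior is conjugate to the Multinomial likelihood: each posterior αⱼ = prior αⱼ + observed count nⱼ.
Posterior concentration: (54.5, 20.7, 34.2, 49.0, 33.7, 9.0), total = 201.1.
Var[θ_j] = α_j(Σα−α_j)/((Σα)²(Σα+1)) = 9.0·192.1/(201.1²·202.1) = 0.000212.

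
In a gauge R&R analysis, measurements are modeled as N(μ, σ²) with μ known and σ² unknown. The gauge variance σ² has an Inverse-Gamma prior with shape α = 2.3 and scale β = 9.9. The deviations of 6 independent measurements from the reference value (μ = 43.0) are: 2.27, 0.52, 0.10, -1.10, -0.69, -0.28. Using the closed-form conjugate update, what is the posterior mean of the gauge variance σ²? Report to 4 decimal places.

With known mean μ and an Inverse-Gamma(α, β) prior on σ², the Normal likelihood is conjugate: posterior is Inv-Gamma(α + n/2, β + Σ(xᵢ−μ)²/2).
Σ(xᵢ−μ)² = (2.27)² + (0.52)² + (0.10)² + (-1.10)² + (-0.69)² + (-0.28)² = 7.1978.
Posterior: Inv-Gamma(2.3 + 6/2, 9.9 + 7.1978/2) = Inv-Gamma(5.30, 13.49890).
E[σ²|data] = β/(α−1) = 13.49890/4.30 = 3.1393.

3.1393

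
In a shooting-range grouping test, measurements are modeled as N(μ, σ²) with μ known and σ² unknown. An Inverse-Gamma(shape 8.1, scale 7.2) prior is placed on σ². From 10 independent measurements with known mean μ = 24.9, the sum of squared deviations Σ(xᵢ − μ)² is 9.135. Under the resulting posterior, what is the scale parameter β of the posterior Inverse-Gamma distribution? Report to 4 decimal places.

With known mean μ and an Inverse-Gamma(α, β) prior on σ², the Normal likelihood is conjugate: posterior is Inv-Gamma(α + n/2, β + Σ(xᵢ−μ)²/2).
Posterior: Inv-Gamma(8.1 + 10/2, 7.2 + 9.135/2) = Inv-Gamma(13.10, 11.7675).
Posterior β = 11.7675.

11.7675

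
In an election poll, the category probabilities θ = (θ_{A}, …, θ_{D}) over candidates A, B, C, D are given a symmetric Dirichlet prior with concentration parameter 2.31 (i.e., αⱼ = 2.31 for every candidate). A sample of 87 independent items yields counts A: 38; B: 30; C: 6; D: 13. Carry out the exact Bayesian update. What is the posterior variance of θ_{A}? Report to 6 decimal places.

0.002503

The Dirichlet prior is conjugate to the Multinomial likelihood: each posterior αⱼ = prior αⱼ + observed count nⱼ.
Posterior concentration: (40.31, 32.31, 8.31, 15.31), total = 96.24.
Var[θ_j] = α_j(Σα−α_j)/((Σα)²(Σα+1)) = 40.31·55.93/(96.24²·97.24) = 0.002503.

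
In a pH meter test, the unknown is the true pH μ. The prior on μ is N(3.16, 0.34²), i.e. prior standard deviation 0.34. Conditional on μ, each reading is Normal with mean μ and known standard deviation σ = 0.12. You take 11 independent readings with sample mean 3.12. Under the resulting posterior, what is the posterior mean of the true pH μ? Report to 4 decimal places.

For Normal data with known variance σ², a Normal(μ₀, σ₀²) prior on μ is conjugate. Posterior precision = 1/σ₀² + n/σ²; posterior mean is the precision-weighted average of μ₀ and x̄.
n·x̄ = 11·3.12 = 34.32.
σ₀² = 0.34² = 0.1156, σ² = 0.12² = 0.0144; σ² + n·σ₀² = 0.0144 + 11·0.1156 = 1.286.
Posterior mean = (μ₀/σ₀² + n·x̄/σ²)/(1/σ₀² + n/σ²) = (σ²·μ₀ + σ₀²·n·x̄)/(σ² + n·σ₀²) = (0.0144·3.16 + 0.1156·34.32)/1.286 = 4.012896/1.286 = 3.1204.

3.1204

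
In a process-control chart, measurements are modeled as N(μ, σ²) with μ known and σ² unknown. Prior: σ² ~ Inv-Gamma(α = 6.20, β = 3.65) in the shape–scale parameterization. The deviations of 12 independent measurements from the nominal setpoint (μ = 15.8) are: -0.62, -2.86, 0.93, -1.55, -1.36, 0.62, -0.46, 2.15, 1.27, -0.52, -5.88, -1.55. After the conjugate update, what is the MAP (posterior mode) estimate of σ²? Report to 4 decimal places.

With known mean μ and an Inverse-Gamma(α, β) prior on σ², the Normal likelihood is conjugate: posterior is Inv-Gamma(α + n/2, β + Σ(xᵢ−μ)²/2).
Σ(xᵢ−μ)² = (-0.62)² + (-2.86)² + (0.93)² + (-1.55)² + (-1.36)² + (0.62)² + (-0.46)² + (2.15)² + (1.27)² + (-0.52)² + (-5.88)² + (-1.55)² = 57.7597.
Posterior: Inv-Gamma(6.20 + 12/2, 3.65 + 57.7597/2) = Inv-Gamma(12.20, 32.52985).
Mode = β/(α+1) = 32.52985/13.20 = 2.4644.

2.4644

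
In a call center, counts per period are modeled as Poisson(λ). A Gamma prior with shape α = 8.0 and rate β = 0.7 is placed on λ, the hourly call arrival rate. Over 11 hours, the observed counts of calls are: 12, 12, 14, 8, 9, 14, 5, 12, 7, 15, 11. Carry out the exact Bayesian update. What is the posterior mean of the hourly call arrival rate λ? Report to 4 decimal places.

With a Gamma(shape α, rate β) prior, the Poisson likelihood is conjugate: the posterior is Gamma(α + ΣXᵢ, β + n).
Sum of counts S = 119 over n = 11 hours.
Posterior: Gamma(α+S, β+n) = Gamma(8.0+119, 0.7+11) = Gamma(127.0, 11.7).
Posterior mean = α/β = 127.0/11.7 = 10.8547.

10.8547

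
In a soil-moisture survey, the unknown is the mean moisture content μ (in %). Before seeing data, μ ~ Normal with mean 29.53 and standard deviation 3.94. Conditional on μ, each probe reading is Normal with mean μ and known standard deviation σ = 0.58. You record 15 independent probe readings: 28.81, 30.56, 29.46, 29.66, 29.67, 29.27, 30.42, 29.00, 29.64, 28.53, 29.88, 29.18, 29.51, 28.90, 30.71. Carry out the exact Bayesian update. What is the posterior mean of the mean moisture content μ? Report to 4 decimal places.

For Normal data with known variance σ², a Normal(μ₀, σ₀²) prior on μ is conjugate. Posterior precision = 1/σ₀² + n/σ²; posterior mean is the precision-weighted average of μ₀ and x̄.
Σxᵢ = 28.81 + 30.56 + 29.46 + 29.66 + 29.67 + 29.27 + 30.42 + 29.00 + 29.64 + 28.53 + 29.88 + 29.18 + 29.51 + 28.90 + 30.71 = 443.2, so n·x̄ = 443.2.
σ₀² = 3.94² = 15.5236, σ² = 0.58² = 0.3364; σ² + n·σ₀² = 0.3364 + 15·15.5236 = 233.1904.
Posterior mean = (μ₀/σ₀² + n·x̄/σ²)/(1/σ₀² + n/σ²) = (σ²·μ₀ + σ₀²·n·x̄)/(σ² + n·σ₀²) = (0.3364·29.53 + 15.5236·443.2)/233.1904 = 6889.993412/233.1904 = 29.5466.

29.5466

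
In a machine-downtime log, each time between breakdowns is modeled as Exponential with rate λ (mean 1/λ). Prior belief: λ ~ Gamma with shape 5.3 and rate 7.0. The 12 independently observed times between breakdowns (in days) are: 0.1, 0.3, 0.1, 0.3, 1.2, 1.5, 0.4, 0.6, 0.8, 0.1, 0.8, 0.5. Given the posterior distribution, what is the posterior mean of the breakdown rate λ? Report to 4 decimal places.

1.2628

With a Gamma(shape α, rate β) prior on the exponential rate λ, the posterior after n observations with total T = Σxᵢ is Gamma(α+n, β+T).
Sum of observations T = 6.7 days; n = 12.
Posterior: Gamma(5.3+12, 7.0+6.7) = Gamma(17.3, 13.7).
Posterior mean of λ = α/β = 17.3/13.7 = 1.2628.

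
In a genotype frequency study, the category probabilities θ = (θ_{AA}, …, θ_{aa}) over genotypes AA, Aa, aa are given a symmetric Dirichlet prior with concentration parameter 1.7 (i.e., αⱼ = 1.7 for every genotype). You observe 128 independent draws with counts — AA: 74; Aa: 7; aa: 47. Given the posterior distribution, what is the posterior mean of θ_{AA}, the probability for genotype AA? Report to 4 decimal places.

0.5687

The Dirichlet prior is conjugate to the Multinomial likelihood: each posterior αⱼ = prior αⱼ + observed count nⱼ.
Posterior concentration: (75.7, 8.7, 48.7), total = 133.1.
E[θ_{AA}|data] = α_{AA}/Σα = 75.7/133.1 = 0.5687.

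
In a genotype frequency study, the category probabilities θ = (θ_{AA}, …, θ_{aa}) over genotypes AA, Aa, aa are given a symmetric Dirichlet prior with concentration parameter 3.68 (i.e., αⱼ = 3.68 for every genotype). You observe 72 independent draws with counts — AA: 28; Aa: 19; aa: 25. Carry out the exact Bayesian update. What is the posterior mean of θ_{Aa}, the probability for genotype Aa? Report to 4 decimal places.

0.2731

The Dirichlet prior is conjugate to the Multinomial likelihood: each posterior αⱼ = prior αⱼ + observed count nⱼ.
Posterior concentration: (31.68, 22.68, 28.68), total = 83.04.
E[θ_{Aa}|data] = α_{Aa}/Σα = 22.68/83.04 = 0.2731.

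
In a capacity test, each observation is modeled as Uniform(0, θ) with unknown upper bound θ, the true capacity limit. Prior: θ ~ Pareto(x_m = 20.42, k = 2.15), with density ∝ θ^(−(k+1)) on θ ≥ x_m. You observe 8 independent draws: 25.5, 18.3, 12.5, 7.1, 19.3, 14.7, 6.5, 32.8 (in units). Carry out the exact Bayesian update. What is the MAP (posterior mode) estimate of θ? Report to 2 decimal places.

32.80

A Pareto(scale x_m, shape k) prior on the upper bound θ of Uniform(0, θ) is conjugate: posterior is Pareto(max(x_m, max xᵢ), k + n).
Sample maximum = 32.8; prior scale x_m = 20.42 → posterior scale = max = 32.80.
Posterior shape = 2.15 + 8 = 10.15.
The Pareto density is decreasing on [x_m, ∞), so the mode is x_m = 32.80.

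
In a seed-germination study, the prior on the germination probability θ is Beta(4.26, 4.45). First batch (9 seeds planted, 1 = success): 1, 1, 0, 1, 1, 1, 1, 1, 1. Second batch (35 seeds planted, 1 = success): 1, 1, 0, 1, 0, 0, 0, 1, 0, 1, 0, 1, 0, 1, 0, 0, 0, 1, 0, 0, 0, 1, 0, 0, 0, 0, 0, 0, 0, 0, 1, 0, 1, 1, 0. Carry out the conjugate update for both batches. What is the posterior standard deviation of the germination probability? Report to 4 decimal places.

0.0680

The Beta prior is conjugate to a Binomial/Bernoulli likelihood; the update adds successes to α and failures to β.
After batch 1: Beta(4.26+8, 4.45+1) = Beta(12.26, 5.45).
After batch 2: Beta(12.26+12, 5.45+23) = Beta(24.26, 28.45).
Var = αβ/((α+β)²(α+β+1)) = 24.26·28.45/(52.71²·53.71) = 0.00462521; SD = √0.00462521 = 0.0680.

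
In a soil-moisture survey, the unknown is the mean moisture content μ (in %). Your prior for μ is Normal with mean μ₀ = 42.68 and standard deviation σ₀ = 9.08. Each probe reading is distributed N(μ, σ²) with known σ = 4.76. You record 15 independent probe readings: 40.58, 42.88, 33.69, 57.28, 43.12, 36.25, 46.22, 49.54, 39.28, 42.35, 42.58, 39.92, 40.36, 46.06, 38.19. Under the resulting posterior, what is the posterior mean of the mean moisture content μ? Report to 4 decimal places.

For Normal data with known variance σ², a Normal(μ₀, σ₀²) prior on μ is conjugate. Posterior precision = 1/σ₀² + n/σ²; posterior mean is the precision-weighted average of μ₀ and x̄.
Σxᵢ = 40.58 + 42.88 + 33.69 + 57.28 + 43.12 + 36.25 + 46.22 + 49.54 + 39.28 + 42.35 + 42.58 + 39.92 + 40.36 + 46.06 + 38.19 = 638.3, so n·x̄ = 638.3.
σ₀² = 9.08² = 82.4464, σ² = 4.76² = 22.6576; σ² + n·σ₀² = 22.6576 + 15·82.4464 = 1259.3536.
Posterior mean = (μ₀/σ₀² + n·x̄/σ²)/(1/σ₀² + n/σ²) = (σ²·μ₀ + σ₀²·n·x̄)/(σ² + n·σ₀²) = (22.6576·42.68 + 82.4464·638.3)/1259.3536 = 53592.563488/1259.3536 = 42.5556.

42.5556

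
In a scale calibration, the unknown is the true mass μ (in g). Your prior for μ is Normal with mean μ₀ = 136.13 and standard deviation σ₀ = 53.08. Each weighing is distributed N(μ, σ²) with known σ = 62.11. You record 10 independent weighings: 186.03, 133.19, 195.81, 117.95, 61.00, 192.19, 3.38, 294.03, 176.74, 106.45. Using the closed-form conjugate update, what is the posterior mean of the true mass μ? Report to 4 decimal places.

145.4068

For Normal data with known variance σ², a Normal(μ₀, σ₀²) prior on μ is conjugate. Posterior precision = 1/σ₀² + n/σ²; posterior mean is the precision-weighted average of μ₀ and x̄.
Σxᵢ = 186.03 + 133.19 + 195.81 + 117.95 + 61.00 + 192.19 + 3.38 + 294.03 + 176.74 + 106.45 = 1466.77, so n·x̄ = 1466.77.
σ₀² = 53.08² = 2817.4864, σ² = 62.11² = 3857.6521; σ² + n·σ₀² = 3857.6521 + 10·2817.4864 = 32032.5161.
Posterior mean = (μ₀/σ₀² + n·x̄/σ²)/(1/σ₀² + n/σ²) = (σ²·μ₀ + σ₀²·n·x̄)/(σ² + n·σ₀²) = (3857.6521·136.13 + 2817.4864·1466.77)/32032.5161 = 4657746.707301/32032.5161 = 145.4068.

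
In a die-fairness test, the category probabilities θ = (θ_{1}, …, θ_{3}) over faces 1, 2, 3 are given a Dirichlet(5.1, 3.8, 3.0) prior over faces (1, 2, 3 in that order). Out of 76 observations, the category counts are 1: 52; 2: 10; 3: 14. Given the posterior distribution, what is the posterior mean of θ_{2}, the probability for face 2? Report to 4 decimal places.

The Dirichlet prior is conjugate to the Multinomial likelihood: each posterior αⱼ = prior αⱼ + observed count nⱼ.
Posterior concentration: (57.1, 13.8, 17.0), total = 87.9.
E[θ_{2}|data] = α_{2}/Σα = 13.8/87.9 = 0.1570.

0.1570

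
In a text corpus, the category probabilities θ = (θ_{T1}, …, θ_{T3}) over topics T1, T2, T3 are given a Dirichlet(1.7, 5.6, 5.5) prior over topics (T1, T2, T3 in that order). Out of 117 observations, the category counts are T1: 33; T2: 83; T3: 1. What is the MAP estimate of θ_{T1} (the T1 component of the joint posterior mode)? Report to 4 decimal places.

The Dirichlet prior is conjugate to the Multinomial likelihood: each posterior αⱼ = prior αⱼ + observed count nⱼ.
Posterior concentration: (34.7, 88.6, 6.5), total = 129.8.
Joint mode component: (α_{T1}−1)/(Σα−K) = 33.7/126.8 = 0.2658.

0.2658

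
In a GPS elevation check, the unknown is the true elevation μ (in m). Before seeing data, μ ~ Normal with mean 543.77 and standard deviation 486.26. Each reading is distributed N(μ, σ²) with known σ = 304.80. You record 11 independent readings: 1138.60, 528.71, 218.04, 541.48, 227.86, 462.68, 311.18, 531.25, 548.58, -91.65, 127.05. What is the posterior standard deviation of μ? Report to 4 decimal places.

For Normal data with known variance σ², a Normal(μ₀, σ₀²) prior on μ is conjugate. Posterior precision = 1/σ₀² + n/σ²; posterior mean is the precision-weighted average of μ₀ and x̄.
σ₀² = 486.26² = 236448.7876, σ² = 304.80² = 92903.04; σ² + n·σ₀² = 92903.04 + 11·236448.7876 = 2693839.7036.
Posterior precision = 1/σ₀² + n/σ² = 1/236448.7876 + 11/92903.04 = (σ² + n·σ₀²)/(σ₀²σ²) = 2693839.7036/(236448.7876·92903.04); posterior variance σₙ² = σ₀²σ²/(σ² + n·σ₀²) = 236448.7876·92903.04/2693839.7036 = 8154.461137.
Posterior SD = √σₙ² = √(236448.7876·92903.04/2693839.7036) = 90.3021.

90.3021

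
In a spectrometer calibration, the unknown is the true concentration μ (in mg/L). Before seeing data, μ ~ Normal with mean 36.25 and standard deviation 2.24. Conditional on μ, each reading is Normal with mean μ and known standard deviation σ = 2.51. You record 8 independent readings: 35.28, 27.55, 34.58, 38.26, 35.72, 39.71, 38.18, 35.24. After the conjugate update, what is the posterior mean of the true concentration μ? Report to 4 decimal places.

For Normal data with known variance σ², a Normal(μ₀, σ₀²) prior on μ is conjugate. Posterior precision = 1/σ₀² + n/σ²; posterior mean is the precision-weighted average of μ₀ and x̄.
Σxᵢ = 35.28 + 27.55 + 34.58 + 38.26 + 35.72 + 39.71 + 38.18 + 35.24 = 284.52, so n·x̄ = 284.52.
σ₀² = 2.24² = 5.0176, σ² = 2.51² = 6.3001; σ² + n·σ₀² = 6.3001 + 8·5.0176 = 46.4409.
Posterior mean = (μ₀/σ₀² + n·x̄/σ²)/(1/σ₀² + n/σ²) = (σ²·μ₀ + σ₀²·n·x̄)/(σ² + n·σ₀²) = (6.3001·36.25 + 5.0176·284.52)/46.4409 = 1655.986177/46.4409 = 35.6579.

35.6579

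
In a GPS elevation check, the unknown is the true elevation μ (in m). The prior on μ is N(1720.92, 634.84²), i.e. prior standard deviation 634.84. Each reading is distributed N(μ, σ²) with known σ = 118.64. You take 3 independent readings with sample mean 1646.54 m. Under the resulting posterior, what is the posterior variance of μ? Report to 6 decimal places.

4637.824859

For Normal data with known variance σ², a Normal(μ₀, σ₀²) prior on μ is conjugate. Posterior precision = 1/σ₀² + n/σ²; posterior mean is the precision-weighted average of μ₀ and x̄.
σ₀² = 634.84² = 403021.8256, σ² = 118.64² = 14075.4496; σ² + n·σ₀² = 14075.4496 + 3·403021.8256 = 1223140.9264.
Posterior precision = 1/σ₀² + n/σ² = 1/403021.8256 + 3/14075.4496 = (σ² + n·σ₀²)/(σ₀²σ²) = 1223140.9264/(403021.8256·14075.4496); posterior variance σₙ² = σ₀²σ²/(σ² + n·σ₀²) = 403021.8256·14075.4496/1223140.9264 = 4637.824859.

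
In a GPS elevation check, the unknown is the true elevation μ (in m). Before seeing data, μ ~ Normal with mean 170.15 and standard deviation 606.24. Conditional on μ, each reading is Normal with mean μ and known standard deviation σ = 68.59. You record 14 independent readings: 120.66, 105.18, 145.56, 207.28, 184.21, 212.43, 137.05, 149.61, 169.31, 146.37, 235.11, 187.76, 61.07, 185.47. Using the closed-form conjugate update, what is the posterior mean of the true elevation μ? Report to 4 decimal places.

160.5138

For Normal data with known variance σ², a Normal(μ₀, σ₀²) prior on μ is conjugate. Posterior precision = 1/σ₀² + n/σ²; posterior mean is the precision-weighted average of μ₀ and x̄.
Σxᵢ = 120.66 + 105.18 + 145.56 + 207.28 + 184.21 + 212.43 + 137.05 + 149.61 + 169.31 + 146.37 + 235.11 + 187.76 + 61.07 + 185.47 = 2247.07, so n·x̄ = 2247.07.
σ₀² = 606.24² = 367526.9376, σ² = 68.59² = 4704.5881; σ² + n·σ₀² = 4704.5881 + 14·367526.9376 = 5150081.7145.
Posterior mean = (μ₀/σ₀² + n·x̄/σ²)/(1/σ₀² + n/σ²) = (σ²·μ₀ + σ₀²·n·x̄)/(σ² + n·σ₀²) = (4704.5881·170.15 + 367526.9376·2247.07)/5150081.7145 = 826659241.338047/5150081.7145 = 160.5138.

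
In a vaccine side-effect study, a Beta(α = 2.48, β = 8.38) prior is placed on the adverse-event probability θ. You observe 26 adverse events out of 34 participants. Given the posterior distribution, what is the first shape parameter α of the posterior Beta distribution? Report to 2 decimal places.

28.48

The Beta prior is conjugate to a Binomial/Bernoulli likelihood; the update adds successes to α and failures to β.
Posterior: Beta(α+k, β+n−k) = Beta(2.48+26, 8.38+8) = Beta(28.48, 16.38).
Posterior α = 28.48.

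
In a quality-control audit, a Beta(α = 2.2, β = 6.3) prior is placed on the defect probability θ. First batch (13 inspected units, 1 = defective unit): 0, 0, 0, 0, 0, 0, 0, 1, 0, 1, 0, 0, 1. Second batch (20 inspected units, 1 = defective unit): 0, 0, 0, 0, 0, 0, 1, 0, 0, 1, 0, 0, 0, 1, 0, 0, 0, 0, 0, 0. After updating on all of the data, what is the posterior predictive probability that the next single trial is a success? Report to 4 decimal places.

0.1976

The Beta prior is conjugate to a Binomial/Bernoulli likelihood; the update adds successes to α and failures to β.
After batch 1: Beta(2.2+3, 6.3+10) = Beta(5.2, 16.3).
After batch 2: Beta(5.2+3, 16.3+17) = Beta(8.2, 33.3).
For a single future Bernoulli trial, P(success | data) = α/(α+β) = 0.1976.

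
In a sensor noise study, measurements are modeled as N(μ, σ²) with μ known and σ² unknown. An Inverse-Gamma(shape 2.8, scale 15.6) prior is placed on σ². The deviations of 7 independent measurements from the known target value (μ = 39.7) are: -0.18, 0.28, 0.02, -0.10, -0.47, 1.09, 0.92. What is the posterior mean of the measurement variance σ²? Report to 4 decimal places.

With known mean μ and an Inverse-Gamma(α, β) prior on σ², the Normal likelihood is conjugate: posterior is Inv-Gamma(α + n/2, β + Σ(xᵢ−μ)²/2).
Σ(xᵢ−μ)² = (-0.18)² + (0.28)² + (0.02)² + (-0.10)² + (-0.47)² + (1.09)² + (0.92)² = 2.3766.
Posterior: Inv-Gamma(2.8 + 7/2, 15.6 + 2.3766/2) = Inv-Gamma(6.30, 16.78830).
E[σ²|data] = β/(α−1) = 16.78830/5.30 = 3.1676.

3.1676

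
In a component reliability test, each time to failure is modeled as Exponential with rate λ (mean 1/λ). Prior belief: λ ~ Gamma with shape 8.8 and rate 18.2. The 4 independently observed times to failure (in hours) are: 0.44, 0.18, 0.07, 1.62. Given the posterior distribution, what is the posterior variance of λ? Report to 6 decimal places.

0.030428

With a Gamma(shape α, rate β) prior on the exponential rate λ, the posterior after n observations with total T = Σxᵢ is Gamma(α+n, β+T).
Sum of observations T = 2.31 hours; n = 4.
Posterior: Gamma(8.8+4, 18.2+2.31) = Gamma(12.8, 20.51).
Var = α/β² = 0.030428.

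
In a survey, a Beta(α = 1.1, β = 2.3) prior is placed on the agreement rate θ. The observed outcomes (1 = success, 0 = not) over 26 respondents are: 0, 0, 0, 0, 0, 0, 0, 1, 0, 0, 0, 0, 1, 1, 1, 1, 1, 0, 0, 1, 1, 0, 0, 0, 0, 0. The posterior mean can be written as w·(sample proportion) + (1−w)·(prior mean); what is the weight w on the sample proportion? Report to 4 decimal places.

0.8844

The Beta prior is conjugate to a Binomial/Bernoulli likelihood; the update adds successes to α and failures to β.
Posterior mean = (α₀+k)/(α₀+β₀+n) = [n/(α₀+β₀+n)]·(k/n) + [(α₀+β₀)/(α₀+β₀+n)]·α₀/(α₀+β₀), so only n and the prior enter the weight.
The weight on the data is w = n/(α₀+β₀+n) = 26/(1.1+2.3+26) = 26/29.4 = 0.8844.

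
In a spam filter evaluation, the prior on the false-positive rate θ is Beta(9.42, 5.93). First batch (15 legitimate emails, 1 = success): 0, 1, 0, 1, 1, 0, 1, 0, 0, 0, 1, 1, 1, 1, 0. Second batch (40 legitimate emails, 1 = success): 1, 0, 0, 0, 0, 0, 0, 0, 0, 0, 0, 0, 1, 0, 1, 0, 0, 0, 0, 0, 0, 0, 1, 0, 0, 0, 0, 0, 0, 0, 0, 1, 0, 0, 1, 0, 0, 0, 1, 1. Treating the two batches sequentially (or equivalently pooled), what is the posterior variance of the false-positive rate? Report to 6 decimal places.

0.003234

The Beta prior is conjugate to a Binomial/Bernoulli likelihood; the update adds successes to α and failures to β.
After batch 1: Beta(9.42+8, 5.93+7) = Beta(17.42, 12.93).
After batch 2: Beta(17.42+8, 12.93+32) = Beta(25.42, 44.93).
Var = αβ/((α+β)²(α+β+1)) = 25.42·44.93/(70.35²·71.35) = 0.003234.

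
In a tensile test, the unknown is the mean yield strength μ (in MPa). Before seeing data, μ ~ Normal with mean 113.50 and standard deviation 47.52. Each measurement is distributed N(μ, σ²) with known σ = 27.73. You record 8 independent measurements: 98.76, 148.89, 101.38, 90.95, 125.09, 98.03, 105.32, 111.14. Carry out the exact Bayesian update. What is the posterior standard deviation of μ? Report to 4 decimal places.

For Normal data with known variance σ², a Normal(μ₀, σ₀²) prior on μ is conjugate. Posterior precision = 1/σ₀² + n/σ²; posterior mean is the precision-weighted average of μ₀ and x̄.
σ₀² = 47.52² = 2258.1504, σ² = 27.73² = 768.9529; σ² + n·σ₀² = 768.9529 + 8·2258.1504 = 18834.1561.
Posterior precision = 1/σ₀² + n/σ² = 1/2258.1504 + 8/768.9529 = (σ² + n·σ₀²)/(σ₀²σ²) = 18834.1561/(2258.1504·768.9529); posterior variance σₙ² = σ₀²σ²/(σ² + n·σ₀²) = 2258.1504·768.9529/18834.1561 = 92.194802.
Posterior SD = √σₙ² = √(2258.1504·768.9529/18834.1561) = 9.6018.

9.6018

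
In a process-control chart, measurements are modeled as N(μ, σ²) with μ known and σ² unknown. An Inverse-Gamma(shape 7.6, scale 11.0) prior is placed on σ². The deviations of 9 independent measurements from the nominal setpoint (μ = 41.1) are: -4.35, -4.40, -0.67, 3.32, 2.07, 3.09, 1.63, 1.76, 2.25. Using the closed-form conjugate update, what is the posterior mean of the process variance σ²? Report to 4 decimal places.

With known mean μ and an Inverse-Gamma(α, β) prior on σ², the Normal likelihood is conjugate: posterior is Inv-Gamma(α + n/2, β + Σ(xᵢ−μ)²/2).
Σ(xᵢ−μ)² = (-4.35)² + (-4.40)² + (-0.67)² + (3.32)² + (2.07)² + (3.09)² + (1.63)² + (1.76)² + (2.25)² = 74.4038.
Posterior: Inv-Gamma(7.6 + 9/2, 11.0 + 74.4038/2) = Inv-Gamma(12.10, 48.20190).
E[σ²|data] = β/(α−1) = 48.20190/11.10 = 4.3425.

4.3425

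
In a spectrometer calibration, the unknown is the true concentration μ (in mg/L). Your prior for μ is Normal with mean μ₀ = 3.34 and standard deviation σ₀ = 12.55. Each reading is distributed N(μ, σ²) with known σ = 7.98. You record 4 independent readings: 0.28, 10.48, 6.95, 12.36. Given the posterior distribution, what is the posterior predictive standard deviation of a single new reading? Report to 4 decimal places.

For Normal data with known variance σ², a Normal(μ₀, σ₀²) prior on μ is conjugate. Posterior precision = 1/σ₀² + n/σ²; posterior mean is the precision-weighted average of μ₀ and x̄.
σ₀² = 12.55² = 157.5025, σ² = 7.98² = 63.6804; σ² + n·σ₀² = 63.6804 + 4·157.5025 = 693.6904.
Posterior precision = 1/σ₀² + n/σ² = 1/157.5025 + 4/63.6804 = (σ² + n·σ₀²)/(σ₀²σ²) = 693.6904/(157.5025·63.6804); posterior variance σₙ² = σ₀²σ²/(σ² + n·σ₀²) = 157.5025·63.6804/693.6904 = 14.458644.
Predictive variance for one new observation = σₙ² + σ² = 157.5025·63.6804/693.6904 + 63.6804 = σ²·(σ₀² + 693.6904)/693.6904 = 63.6804·851.1929/693.6904 = 78.139044; SD = √(63.6804·851.1929/693.6904) = 8.8396.

8.8396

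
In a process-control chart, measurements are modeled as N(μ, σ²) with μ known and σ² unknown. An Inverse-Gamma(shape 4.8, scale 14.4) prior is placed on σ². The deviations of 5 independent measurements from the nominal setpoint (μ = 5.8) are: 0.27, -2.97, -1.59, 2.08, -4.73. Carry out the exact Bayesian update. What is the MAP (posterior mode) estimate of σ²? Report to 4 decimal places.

With known mean μ and an Inverse-Gamma(α, β) prior on σ², the Normal likelihood is conjugate: posterior is Inv-Gamma(α + n/2, β + Σ(xᵢ−μ)²/2).
Σ(xᵢ−μ)² = (0.27)² + (-2.97)² + (-1.59)² + (2.08)² + (-4.73)² = 38.1212.
Posterior: Inv-Gamma(4.8 + 5/2, 14.4 + 38.1212/2) = Inv-Gamma(7.30, 33.46060).
Mode = β/(α+1) = 33.46060/8.30 = 4.0314.

4.0314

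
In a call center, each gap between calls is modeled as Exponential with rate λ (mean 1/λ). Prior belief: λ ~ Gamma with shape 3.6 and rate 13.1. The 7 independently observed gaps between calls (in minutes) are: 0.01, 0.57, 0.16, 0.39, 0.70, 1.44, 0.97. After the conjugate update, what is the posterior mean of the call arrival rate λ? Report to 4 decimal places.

0.6113

With a Gamma(shape α, rate β) prior on the exponential rate λ, the posterior after n observations with total T = Σxᵢ is Gamma(α+n, β+T).
Sum of observations T = 4.24 minutes; n = 7.
Posterior: Gamma(3.6+7, 13.1+4.24) = Gamma(10.6, 17.34).
Posterior mean of λ = α/β = 10.6/17.34 = 0.6113.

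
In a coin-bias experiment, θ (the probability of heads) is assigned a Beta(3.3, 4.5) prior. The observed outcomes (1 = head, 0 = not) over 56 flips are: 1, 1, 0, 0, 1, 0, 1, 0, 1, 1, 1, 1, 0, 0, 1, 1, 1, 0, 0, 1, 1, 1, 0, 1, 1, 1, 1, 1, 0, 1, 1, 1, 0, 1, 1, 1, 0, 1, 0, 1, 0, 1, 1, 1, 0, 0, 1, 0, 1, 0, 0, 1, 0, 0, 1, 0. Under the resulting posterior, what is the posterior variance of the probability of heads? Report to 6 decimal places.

The Beta prior is conjugate to a Binomial/Bernoulli likelihood; the update adds successes to α and failures to β.
Posterior: Beta(α+k, β+n−k) = Beta(3.3+34, 4.5+22) = Beta(37.3, 26.5).
Var = αβ/((α+β)²(α+β+1)) = 37.3·26.5/(63.8²·64.8) = 0.003747.

0.003747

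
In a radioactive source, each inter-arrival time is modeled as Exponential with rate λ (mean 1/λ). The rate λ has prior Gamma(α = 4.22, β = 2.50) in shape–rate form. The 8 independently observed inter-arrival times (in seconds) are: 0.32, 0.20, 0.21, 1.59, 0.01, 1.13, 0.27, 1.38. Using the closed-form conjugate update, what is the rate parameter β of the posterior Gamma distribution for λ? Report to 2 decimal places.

7.61

With a Gamma(shape α, rate β) prior on the exponential rate λ, the posterior after n observations with total T = Σxᵢ is Gamma(α+n, β+T).
Sum of observations T = 5.11 seconds; n = 8.
Posterior: Gamma(4.22+8, 2.50+5.11) = Gamma(12.22, 7.61).
Posterior β = 7.61.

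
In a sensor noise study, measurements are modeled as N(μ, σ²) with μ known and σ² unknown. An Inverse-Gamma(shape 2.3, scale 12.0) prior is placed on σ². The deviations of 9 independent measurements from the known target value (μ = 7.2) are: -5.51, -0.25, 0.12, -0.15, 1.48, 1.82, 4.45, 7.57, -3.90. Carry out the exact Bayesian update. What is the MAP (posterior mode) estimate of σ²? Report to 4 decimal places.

With known mean μ and an Inverse-Gamma(α, β) prior on σ², the Normal likelihood is conjugate: posterior is Inv-Gamma(α + n/2, β + Σ(xᵢ−μ)²/2).
Σ(xᵢ−μ)² = (-5.51)² + (-0.25)² + (0.12)² + (-0.15)² + (1.48)² + (1.82)² + (4.45)² + (7.57)² + (-3.90)² = 128.2797.
Posterior: Inv-Gamma(2.3 + 9/2, 12.0 + 128.2797/2) = Inv-Gamma(6.80, 76.13985).
Mode = β/(α+1) = 76.13985/7.80 = 9.7615.

9.7615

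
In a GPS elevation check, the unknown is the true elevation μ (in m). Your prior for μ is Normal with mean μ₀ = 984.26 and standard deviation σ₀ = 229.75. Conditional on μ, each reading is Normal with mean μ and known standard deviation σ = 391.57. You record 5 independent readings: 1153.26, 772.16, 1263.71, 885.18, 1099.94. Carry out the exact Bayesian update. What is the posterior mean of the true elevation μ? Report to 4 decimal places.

1016.2598

For Normal data with known variance σ², a Normal(μ₀, σ₀²) prior on μ is conjugate. Posterior precision = 1/σ₀² + n/σ²; posterior mean is the precision-weighted average of μ₀ and x̄.
Σxᵢ = 1153.26 + 772.16 + 1263.71 + 885.18 + 1099.94 = 5174.25, so n·x̄ = 5174.25.
σ₀² = 229.75² = 52785.0625, σ² = 391.57² = 153327.0649; σ² + n·σ₀² = 153327.0649 + 5·52785.0625 = 417252.3774.
Posterior mean = (μ₀/σ₀² + n·x̄/σ²)/(1/σ₀² + n/σ²) = (σ²·μ₀ + σ₀²·n·x̄)/(σ² + n·σ₀²) = (153327.0649·984.26 + 52785.0625·5174.25)/417252.3774 = 424036806.539099/417252.3774 = 1016.2598.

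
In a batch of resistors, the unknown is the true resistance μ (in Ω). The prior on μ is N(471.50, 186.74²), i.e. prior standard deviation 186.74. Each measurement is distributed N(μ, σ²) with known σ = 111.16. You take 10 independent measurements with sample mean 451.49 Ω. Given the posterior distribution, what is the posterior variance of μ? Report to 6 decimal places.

For Normal data with known variance σ², a Normal(μ₀, σ₀²) prior on μ is conjugate. Posterior precision = 1/σ₀² + n/σ²; posterior mean is the precision-weighted average of μ₀ and x̄.
σ₀² = 186.74² = 34871.8276, σ² = 111.16² = 12356.5456; σ² + n·σ₀² = 12356.5456 + 10·34871.8276 = 361074.8216.
Posterior precision = 1/σ₀² + n/σ² = 1/34871.8276 + 10/12356.5456 = (σ² + n·σ₀²)/(σ₀²σ²) = 361074.8216/(34871.8276·12356.5456); posterior variance σₙ² = σ₀²σ²/(σ² + n·σ₀²) = 34871.8276·12356.5456/361074.8216 = 1193.368527.

1193.368527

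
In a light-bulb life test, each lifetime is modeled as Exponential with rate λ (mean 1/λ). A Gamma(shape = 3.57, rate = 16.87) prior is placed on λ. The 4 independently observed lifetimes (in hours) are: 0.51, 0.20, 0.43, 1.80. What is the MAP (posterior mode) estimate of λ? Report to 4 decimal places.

With a Gamma(shape α, rate β) prior on the exponential rate λ, the posterior after n observations with total T = Σxᵢ is Gamma(α+n, β+T).
Sum of observations T = 2.94 hours; n = 4.
Posterior: Gamma(3.57+4, 16.87+2.94) = Gamma(7.57, 19.81).
Mode = (α−1)/β = 0.3317.

0.3317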